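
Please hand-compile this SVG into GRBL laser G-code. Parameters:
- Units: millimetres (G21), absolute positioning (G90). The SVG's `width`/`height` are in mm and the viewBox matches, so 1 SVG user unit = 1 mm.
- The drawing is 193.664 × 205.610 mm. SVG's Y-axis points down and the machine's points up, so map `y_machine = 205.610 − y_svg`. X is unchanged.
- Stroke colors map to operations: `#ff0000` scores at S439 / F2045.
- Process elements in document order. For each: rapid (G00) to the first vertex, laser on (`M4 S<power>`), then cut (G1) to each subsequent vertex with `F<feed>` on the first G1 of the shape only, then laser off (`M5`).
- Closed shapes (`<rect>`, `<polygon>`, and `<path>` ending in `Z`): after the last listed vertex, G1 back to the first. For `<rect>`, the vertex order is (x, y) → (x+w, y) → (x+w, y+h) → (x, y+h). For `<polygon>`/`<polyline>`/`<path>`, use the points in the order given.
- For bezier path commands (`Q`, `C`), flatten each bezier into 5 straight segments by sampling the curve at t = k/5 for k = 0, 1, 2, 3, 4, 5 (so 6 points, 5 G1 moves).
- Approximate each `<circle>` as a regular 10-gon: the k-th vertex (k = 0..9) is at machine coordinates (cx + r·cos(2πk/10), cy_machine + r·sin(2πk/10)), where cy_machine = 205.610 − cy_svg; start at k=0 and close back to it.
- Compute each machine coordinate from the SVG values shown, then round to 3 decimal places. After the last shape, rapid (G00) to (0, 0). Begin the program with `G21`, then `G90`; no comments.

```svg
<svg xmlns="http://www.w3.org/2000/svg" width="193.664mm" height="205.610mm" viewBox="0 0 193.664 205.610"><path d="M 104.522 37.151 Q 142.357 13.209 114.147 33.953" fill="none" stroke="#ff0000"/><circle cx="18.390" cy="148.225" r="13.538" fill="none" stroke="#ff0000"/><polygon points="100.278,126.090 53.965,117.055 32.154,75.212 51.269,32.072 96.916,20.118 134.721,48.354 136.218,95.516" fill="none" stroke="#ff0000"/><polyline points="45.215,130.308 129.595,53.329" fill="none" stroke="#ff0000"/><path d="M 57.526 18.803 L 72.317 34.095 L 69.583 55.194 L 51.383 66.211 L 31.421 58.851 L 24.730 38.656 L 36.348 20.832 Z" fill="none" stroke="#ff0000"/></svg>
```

G21
G90
G00 X104.522 Y168.459
M4 S439
G1 X117.014 Y176.248 F2045
G1 X124.223 Y180.463
G1 X126.148 Y181.102
G1 X122.789 Y178.167
G1 X114.147 Y171.657
M5
G00 X31.928 Y57.385
M4 S439
G1 X29.342 Y65.342 F2045
G1 X22.573 Y70.260
G1 X14.207 Y70.260
G1 X7.438 Y65.342
G1 X4.852 Y57.385
G1 X7.438 Y49.428
G1 X14.207 Y44.510
G1 X22.573 Y44.510
G1 X29.342 Y49.428
G1 X31.928 Y57.385
M5
G00 X100.278 Y79.520
M4 S439
G1 X53.965 Y88.555 F2045
G1 X32.154 Y130.398
G1 X51.269 Y173.538
G1 X96.916 Y185.492
G1 X134.721 Y157.256
G1 X136.218 Y110.094
G1 X100.278 Y79.520
M5
G00 X45.215 Y75.302
M4 S439
G1 X129.595 Y152.281 F2045
M5
G00 X57.526 Y186.807
M4 S439
G1 X72.317 Y171.515 F2045
G1 X69.583 Y150.416
G1 X51.383 Y139.399
G1 X31.421 Y146.759
G1 X24.730 Y166.954
G1 X36.348 Y184.778
G1 X57.526 Y186.807
M5
G00 X0.000 Y0.000

Since the viewBox matches the mm dimensions, user units are millimetres directly. The only transform is the Y-flip y_m = 205.610 − y_svg.

Shape 1 is a quadratic bezier drawn with `<path>`. Its stroke #ff0000 means score at S439, F2045. After flipping Y the toolpath is (104.522,168.459) → (117.014,176.248) → (124.223,180.463) → (126.148,181.102) → (122.789,178.167) → (114.147,171.657).

Shape 2 is a circle drawn with `<circle>`. Its stroke #ff0000 means score at S439, F2045. After flipping Y the toolpath is (31.928,57.385) → (29.342,65.342) → (22.573,70.260) → (14.207,70.260) → (7.438,65.342) → (4.852,57.385) → (7.438,49.428) → (14.207,44.510) → (22.573,44.510) → (29.342,49.428) → (31.928,57.385), returning to the start.

Shape 3 is a regular polygon drawn with `<polygon>`. Its stroke #ff0000 means score at S439, F2045. After flipping Y the toolpath is (100.278,79.520) → (53.965,88.555) → (32.154,130.398) → (51.269,173.538) → (96.916,185.492) → (134.721,157.256) → (136.218,110.094) → (100.278,79.520), returning to the start.

Shape 4 is a line segment drawn with `<polyline>`. Its stroke #ff0000 means score at S439, F2045. After flipping Y the toolpath is (45.215,75.302) → (129.595,152.281).

Shape 5 is a regular polygon drawn with `<path>`. Its stroke #ff0000 means score at S439, F2045. After flipping Y the toolpath is (57.526,186.807) → (72.317,171.515) → (69.583,150.416) → (51.383,139.399) → (31.421,146.759) → (24.730,166.954) → (36.348,184.778) → (57.526,186.807), returning to the start.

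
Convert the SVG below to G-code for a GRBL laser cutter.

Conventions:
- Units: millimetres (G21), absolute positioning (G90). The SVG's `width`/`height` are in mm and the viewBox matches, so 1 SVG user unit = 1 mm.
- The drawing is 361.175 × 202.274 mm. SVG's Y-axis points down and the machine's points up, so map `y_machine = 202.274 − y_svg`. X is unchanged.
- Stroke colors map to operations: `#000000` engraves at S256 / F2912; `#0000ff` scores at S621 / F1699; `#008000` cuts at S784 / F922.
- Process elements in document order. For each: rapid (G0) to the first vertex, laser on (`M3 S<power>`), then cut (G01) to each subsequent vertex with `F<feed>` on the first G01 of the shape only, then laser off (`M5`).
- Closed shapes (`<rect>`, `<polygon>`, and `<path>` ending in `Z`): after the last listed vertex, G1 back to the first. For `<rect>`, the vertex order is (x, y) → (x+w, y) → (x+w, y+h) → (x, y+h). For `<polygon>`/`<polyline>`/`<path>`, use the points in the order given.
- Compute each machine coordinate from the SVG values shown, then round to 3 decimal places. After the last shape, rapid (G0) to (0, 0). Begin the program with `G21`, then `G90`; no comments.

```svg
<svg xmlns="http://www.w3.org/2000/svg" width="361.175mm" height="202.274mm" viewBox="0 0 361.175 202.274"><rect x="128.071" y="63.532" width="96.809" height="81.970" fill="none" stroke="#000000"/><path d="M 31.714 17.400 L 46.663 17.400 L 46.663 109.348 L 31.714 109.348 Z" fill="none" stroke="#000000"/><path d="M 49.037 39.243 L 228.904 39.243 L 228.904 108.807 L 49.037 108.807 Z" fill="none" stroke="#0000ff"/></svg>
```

viewBox `0 0 361.175 202.274` with mm width/height → 1 unit = 1 mm. Flip: y_m = 202.274 − y_svg.

**Shape 1** — `<rect>` rectangle, stroke `#000000` → engrave (S256, F2912). Machine vertices: (128.071,138.742) → (224.880,138.742) → (224.880,56.772) → (128.071,56.772) → (128.071,138.742). Closed: final G1 returns to the first vertex.

**Shape 2** — `<path>` rectangle, stroke `#000000` → engrave (S256, F2912). Machine vertices: (31.714,184.874) → (46.663,184.874) → (46.663,92.926) → (31.714,92.926) → (31.714,184.874). Closed: final G1 returns to the first vertex.

**Shape 3** — `<path>` rectangle, stroke `#0000ff` → score (S621, F1699). Machine vertices: (49.037,163.031) → (228.904,163.031) → (228.904,93.467) → (49.037,93.467) → (49.037,163.031). Closed: final G1 returns to the first vertex.

G21
G90
G0 X128.071 Y138.742
M3 S256
G01 X224.880 Y138.742 F2912
G01 X224.880 Y56.772
G01 X128.071 Y56.772
G01 X128.071 Y138.742
M5
G0 X31.714 Y184.874
M3 S256
G01 X46.663 Y184.874 F2912
G01 X46.663 Y92.926
G01 X31.714 Y92.926
G01 X31.714 Y184.874
M5
G0 X49.037 Y163.031
M3 S621
G01 X228.904 Y163.031 F1699
G01 X228.904 Y93.467
G01 X49.037 Y93.467
G01 X49.037 Y163.031
M5
G0 X0.000 Y0.000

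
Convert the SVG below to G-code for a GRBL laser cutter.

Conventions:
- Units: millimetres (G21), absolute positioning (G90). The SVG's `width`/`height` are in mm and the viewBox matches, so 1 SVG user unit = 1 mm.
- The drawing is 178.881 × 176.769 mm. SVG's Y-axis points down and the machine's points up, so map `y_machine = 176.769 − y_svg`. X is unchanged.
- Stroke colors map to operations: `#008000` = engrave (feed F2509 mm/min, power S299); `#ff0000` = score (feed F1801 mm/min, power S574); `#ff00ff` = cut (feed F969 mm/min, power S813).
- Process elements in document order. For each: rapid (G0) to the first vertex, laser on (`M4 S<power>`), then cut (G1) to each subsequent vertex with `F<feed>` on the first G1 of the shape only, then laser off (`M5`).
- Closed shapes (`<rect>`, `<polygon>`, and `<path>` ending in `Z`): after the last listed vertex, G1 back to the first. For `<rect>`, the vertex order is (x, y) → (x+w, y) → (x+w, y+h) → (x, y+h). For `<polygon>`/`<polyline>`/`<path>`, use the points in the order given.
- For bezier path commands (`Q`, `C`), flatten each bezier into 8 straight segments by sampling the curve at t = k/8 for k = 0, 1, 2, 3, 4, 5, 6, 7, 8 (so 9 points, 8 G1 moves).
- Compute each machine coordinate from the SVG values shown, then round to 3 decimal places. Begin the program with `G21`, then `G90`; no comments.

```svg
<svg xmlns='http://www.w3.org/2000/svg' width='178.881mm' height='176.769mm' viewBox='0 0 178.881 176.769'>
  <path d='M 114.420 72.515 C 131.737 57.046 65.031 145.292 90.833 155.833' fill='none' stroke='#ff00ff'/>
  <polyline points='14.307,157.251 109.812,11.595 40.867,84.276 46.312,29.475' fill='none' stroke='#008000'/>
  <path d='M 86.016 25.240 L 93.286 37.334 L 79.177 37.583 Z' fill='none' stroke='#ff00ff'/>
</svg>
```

G21
G90
G0 X114.420 Y104.254
M4 S813
G1 X117.320 Y105.548 F969
G1 X114.412 Y99.244
G1 X107.764 Y87.469
G1 X99.445 Y72.349
G1 X91.523 Y56.009
G1 X86.068 Y40.577
G1 X85.149 Y28.177
G1 X90.833 Y20.936
M5
G0 X14.307 Y19.518
M4 S299
G1 X109.812 Y165.174 F2509
G1 X40.867 Y92.493
G1 X46.312 Y147.294
M5
G0 X86.016 Y151.529
M4 S813
G1 X93.286 Y139.435 F969
G1 X79.177 Y139.186
G1 X86.016 Y151.529
M5

viewBox `0 0 178.881 176.769` with mm width/height → 1 unit = 1 mm. Flip: y_m = 176.769 − y_svg.

**Shape 1** — `<path>` cubic bezier, stroke `#ff00ff` → cut (S813, F969). Control points (SVG): P0=(114.420,72.515), P1=(131.737,57.046), P2=(65.031,145.292), P3=(90.833,155.833); sampled at t=k/8. Machine vertices: (114.420,104.254) → (117.320,105.548) → (114.412,99.244) → (107.764,87.469) → (99.445,72.349) → (91.523,56.009) → (86.068,40.577) → (85.149,28.177) → (90.833,20.936). Open path.

**Shape 2** — `<polyline>` open polyline, stroke `#008000` → engrave (S299, F2509). Machine vertices: (14.307,19.518) → (109.812,165.174) → (40.867,92.493) → (46.312,147.294). Open path.

**Shape 3** — `<path>` regular polygon, stroke `#ff00ff` → cut (S813, F969). Machine vertices: (86.016,151.529) → (93.286,139.435) → (79.177,139.186) → (86.016,151.529). Closed: final G1 returns to the first vertex.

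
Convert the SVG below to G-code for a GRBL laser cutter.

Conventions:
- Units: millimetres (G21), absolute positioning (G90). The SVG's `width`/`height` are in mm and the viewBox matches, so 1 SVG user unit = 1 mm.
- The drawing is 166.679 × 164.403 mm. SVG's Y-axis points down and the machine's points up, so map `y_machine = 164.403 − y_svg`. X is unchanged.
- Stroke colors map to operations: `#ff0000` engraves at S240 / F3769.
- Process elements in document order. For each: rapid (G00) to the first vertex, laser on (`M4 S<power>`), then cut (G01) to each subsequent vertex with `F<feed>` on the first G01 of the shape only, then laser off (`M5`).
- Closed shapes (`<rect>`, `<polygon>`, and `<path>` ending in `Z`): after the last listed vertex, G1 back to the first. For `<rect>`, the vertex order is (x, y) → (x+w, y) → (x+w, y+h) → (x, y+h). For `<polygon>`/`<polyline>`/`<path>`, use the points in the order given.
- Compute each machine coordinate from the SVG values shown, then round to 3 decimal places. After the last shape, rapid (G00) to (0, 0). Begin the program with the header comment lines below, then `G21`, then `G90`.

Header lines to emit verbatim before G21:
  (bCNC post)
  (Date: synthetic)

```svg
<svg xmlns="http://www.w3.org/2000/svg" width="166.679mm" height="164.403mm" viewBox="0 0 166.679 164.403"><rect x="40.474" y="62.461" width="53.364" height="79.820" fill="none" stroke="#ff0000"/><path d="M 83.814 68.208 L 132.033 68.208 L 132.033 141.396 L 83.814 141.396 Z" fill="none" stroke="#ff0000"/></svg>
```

(bCNC post)
(Date: synthetic)
G21
G90
G00 X40.474 Y101.942
M4 S240
G01 X93.838 Y101.942 F3769
G01 X93.838 Y22.122
G01 X40.474 Y22.122
G01 X40.474 Y101.942
M5
G00 X83.814 Y96.195
M4 S240
G01 X132.033 Y96.195 F3769
G01 X132.033 Y23.007
G01 X83.814 Y23.007
G01 X83.814 Y96.195
M5
G00 X0.000 Y0.000

Since the viewBox matches the mm dimensions, user units are millimetres directly. The only transform is the Y-flip y_m = 164.403 − y_svg.

Shape 1 is a rectangle drawn with `<rect>`. Its stroke #ff0000 means engrave at S240, F3769. After flipping Y the toolpath is (40.474,101.942) → (93.838,101.942) → (93.838,22.122) → (40.474,22.122) → (40.474,101.942), returning to the start.

Shape 2 is a rectangle drawn with `<path>`. Its stroke #ff0000 means engrave at S240, F3769. After flipping Y the toolpath is (83.814,96.195) → (132.033,96.195) → (132.033,23.007) → (83.814,23.007) → (83.814,96.195), returning to the start.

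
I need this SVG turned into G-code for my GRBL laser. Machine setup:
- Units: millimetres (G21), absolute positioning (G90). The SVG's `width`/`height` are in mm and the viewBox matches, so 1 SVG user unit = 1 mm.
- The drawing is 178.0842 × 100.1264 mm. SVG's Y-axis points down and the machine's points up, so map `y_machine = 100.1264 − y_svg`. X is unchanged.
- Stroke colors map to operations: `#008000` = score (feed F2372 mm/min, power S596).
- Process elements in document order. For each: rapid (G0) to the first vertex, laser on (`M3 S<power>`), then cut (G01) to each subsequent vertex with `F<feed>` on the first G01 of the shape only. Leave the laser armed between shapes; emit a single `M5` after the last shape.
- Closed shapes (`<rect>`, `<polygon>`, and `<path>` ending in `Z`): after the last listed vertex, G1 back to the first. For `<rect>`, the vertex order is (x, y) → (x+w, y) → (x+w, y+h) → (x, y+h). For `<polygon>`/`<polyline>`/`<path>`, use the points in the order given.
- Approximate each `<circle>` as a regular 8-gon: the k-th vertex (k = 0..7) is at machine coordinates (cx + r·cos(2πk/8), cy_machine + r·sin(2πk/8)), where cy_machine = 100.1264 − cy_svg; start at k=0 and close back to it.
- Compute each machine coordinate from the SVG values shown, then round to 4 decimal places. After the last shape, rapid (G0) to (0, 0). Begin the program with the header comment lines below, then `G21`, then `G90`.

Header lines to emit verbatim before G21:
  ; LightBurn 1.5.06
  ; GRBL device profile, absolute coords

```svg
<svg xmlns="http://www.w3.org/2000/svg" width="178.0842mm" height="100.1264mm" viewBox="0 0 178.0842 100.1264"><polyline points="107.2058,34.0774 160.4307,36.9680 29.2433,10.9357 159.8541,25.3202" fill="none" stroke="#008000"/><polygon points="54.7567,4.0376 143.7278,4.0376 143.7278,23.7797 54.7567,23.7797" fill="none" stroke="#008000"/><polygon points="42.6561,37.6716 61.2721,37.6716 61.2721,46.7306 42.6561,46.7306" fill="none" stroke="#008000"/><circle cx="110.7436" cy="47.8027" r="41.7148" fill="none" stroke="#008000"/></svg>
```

viewBox `0 0 178.0842 100.1264` with mm width/height → 1 unit = 1 mm. Flip: y_m = 100.1264 − y_svg.

**Shape 1** — `<polyline>` open polyline, stroke `#008000` → score (S596, F2372). Machine vertices: (107.2058,66.0490) → (160.4307,63.1584) → (29.2433,89.1907) → (159.8541,74.8062). Open path.

**Shape 2** — `<polygon>` rectangle, stroke `#008000` → score (S596, F2372). Machine vertices: (54.7567,96.0888) → (143.7278,96.0888) → (143.7278,76.3467) → (54.7567,76.3467) → (54.7567,96.0888). Closed: final G1 returns to the first vertex.

**Shape 3** — `<polygon>` rectangle, stroke `#008000` → score (S596, F2372). Machine vertices: (42.6561,62.4548) → (61.2721,62.4548) → (61.2721,53.3958) → (42.6561,53.3958) → (42.6561,62.4548). Closed: final G1 returns to the first vertex.

**Shape 4** — `<circle>` circle, stroke `#008000` → score (S596, F2372). Machine vertices: (152.4584,52.3237) → (140.2404,81.8205) → (110.7436,94.0385) → (81.2468,81.8205) → (69.0288,52.3237) → (81.2468,22.8269) → (110.7436,10.6089) → (140.2404,22.8269) → (152.4584,52.3237). Closed: final G1 returns to the first vertex.

; LightBurn 1.5.06
; GRBL device profile, absolute coords
G21
G90
G0 X107.2058 Y66.0490
M3 S596
G01 X160.4307 Y63.1584 F2372
G01 X29.2433 Y89.1907
G01 X159.8541 Y74.8062
G0 X54.7567 Y96.0888
M3 S596
G01 X143.7278 Y96.0888 F2372
G01 X143.7278 Y76.3467
G01 X54.7567 Y76.3467
G01 X54.7567 Y96.0888
G0 X42.6561 Y62.4548
M3 S596
G01 X61.2721 Y62.4548 F2372
G01 X61.2721 Y53.3958
G01 X42.6561 Y53.3958
G01 X42.6561 Y62.4548
G0 X152.4584 Y52.3237
M3 S596
G01 X140.2404 Y81.8205 F2372
G01 X110.7436 Y94.0385
G01 X81.2468 Y81.8205
G01 X69.0288 Y52.3237
G01 X81.2468 Y22.8269
G01 X110.7436 Y10.6089
G01 X140.2404 Y22.8269
G01 X152.4584 Y52.3237
M5
G0 X0.0000 Y0.0000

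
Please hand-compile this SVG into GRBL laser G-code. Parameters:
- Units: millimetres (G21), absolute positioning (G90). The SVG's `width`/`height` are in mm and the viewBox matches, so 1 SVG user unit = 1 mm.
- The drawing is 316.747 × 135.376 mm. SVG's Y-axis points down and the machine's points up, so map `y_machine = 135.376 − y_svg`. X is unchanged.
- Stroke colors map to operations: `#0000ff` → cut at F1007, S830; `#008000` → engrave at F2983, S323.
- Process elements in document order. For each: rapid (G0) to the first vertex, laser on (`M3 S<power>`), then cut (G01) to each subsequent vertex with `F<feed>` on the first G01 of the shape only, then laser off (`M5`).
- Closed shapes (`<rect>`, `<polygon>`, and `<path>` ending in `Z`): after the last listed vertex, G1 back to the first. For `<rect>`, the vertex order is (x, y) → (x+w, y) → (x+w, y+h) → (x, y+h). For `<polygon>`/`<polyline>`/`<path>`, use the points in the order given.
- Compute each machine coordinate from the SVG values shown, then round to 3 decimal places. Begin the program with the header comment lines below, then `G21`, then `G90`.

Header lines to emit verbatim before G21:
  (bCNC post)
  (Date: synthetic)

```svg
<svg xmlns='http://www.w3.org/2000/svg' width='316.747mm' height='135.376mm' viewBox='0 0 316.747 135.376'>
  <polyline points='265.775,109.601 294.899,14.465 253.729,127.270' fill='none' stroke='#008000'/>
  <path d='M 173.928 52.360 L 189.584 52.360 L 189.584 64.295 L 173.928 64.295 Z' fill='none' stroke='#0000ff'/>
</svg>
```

Since the viewBox matches the mm dimensions, user units are millimetres directly. The only transform is the Y-flip y_m = 135.376 − y_svg.

Shape 1 is a open polyline drawn with `<polyline>`. Its stroke #008000 means engrave at S323, F2983. After flipping Y the toolpath is (265.775,25.775) → (294.899,120.911) → (253.729,8.106).

Shape 2 is a rectangle drawn with `<path>`. Its stroke #0000ff means cut at S830, F1007. After flipping Y the toolpath is (173.928,83.016) → (189.584,83.016) → (189.584,71.081) → (173.928,71.081) → (173.928,83.016), returning to the start.

(bCNC post)
(Date: synthetic)
G21
G90
G0 X265.775 Y25.775
M3 S323
G01 X294.899 Y120.911 F2983
G01 X253.729 Y8.106
M5
G0 X173.928 Y83.016
M3 S830
G01 X189.584 Y83.016 F1007
G01 X189.584 Y71.081
G01 X173.928 Y71.081
G01 X173.928 Y83.016
M5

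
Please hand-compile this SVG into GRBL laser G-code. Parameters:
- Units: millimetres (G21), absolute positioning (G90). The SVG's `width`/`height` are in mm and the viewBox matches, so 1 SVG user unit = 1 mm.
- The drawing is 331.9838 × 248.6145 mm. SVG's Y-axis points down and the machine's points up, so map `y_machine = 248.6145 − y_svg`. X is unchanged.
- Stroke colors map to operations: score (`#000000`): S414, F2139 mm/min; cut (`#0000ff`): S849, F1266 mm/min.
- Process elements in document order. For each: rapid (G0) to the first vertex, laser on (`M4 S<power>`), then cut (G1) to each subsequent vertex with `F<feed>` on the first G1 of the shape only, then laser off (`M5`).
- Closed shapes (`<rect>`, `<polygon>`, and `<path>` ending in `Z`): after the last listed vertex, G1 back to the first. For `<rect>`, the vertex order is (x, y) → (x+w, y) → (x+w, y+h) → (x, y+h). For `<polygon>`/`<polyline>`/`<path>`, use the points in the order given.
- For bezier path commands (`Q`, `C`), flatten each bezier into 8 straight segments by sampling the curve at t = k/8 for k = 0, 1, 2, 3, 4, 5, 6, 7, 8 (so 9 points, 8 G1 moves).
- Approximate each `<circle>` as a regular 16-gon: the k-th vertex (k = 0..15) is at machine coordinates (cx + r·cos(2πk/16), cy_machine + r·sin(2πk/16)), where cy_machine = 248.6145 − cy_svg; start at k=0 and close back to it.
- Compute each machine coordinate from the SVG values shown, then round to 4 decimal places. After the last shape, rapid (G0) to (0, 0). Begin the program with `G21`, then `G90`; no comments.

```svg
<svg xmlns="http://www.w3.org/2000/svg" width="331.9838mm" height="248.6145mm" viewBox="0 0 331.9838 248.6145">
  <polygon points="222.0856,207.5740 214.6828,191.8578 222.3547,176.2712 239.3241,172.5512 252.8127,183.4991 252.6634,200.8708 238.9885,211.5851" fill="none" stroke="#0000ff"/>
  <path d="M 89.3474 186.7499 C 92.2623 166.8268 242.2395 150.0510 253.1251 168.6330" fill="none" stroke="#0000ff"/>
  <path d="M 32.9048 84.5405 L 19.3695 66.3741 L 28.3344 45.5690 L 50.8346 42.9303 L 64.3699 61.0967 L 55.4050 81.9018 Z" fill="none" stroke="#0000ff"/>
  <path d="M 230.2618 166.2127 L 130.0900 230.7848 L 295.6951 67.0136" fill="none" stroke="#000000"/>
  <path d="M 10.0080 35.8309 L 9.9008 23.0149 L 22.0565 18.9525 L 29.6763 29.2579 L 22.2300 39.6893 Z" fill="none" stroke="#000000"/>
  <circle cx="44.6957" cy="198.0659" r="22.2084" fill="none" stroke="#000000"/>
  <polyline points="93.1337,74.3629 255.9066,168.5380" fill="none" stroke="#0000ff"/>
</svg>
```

G21
G90
G0 X222.0856 Y41.0405
M4 S849
G1 X214.6828 Y56.7567 F1266
G1 X222.3547 Y72.3433
G1 X239.3241 Y76.0633
G1 X252.8127 Y65.1154
G1 X252.6634 Y47.7437
G1 X238.9885 Y37.0294
G1 X222.0856 Y41.0405
M5
G0 X89.3474 Y61.8646
M4 S849
G1 X96.7751 Y69.1253 F1266
G1 X114.6366 Y75.7135
G1 X139.5784 Y81.2517
G1 X168.2472 Y85.3625
G1 X197.2897 Y87.6683
G1 X223.3524 Y87.7917
G1 X243.0820 Y85.3553
G1 X253.1251 Y79.9815
M5
G0 X32.9048 Y164.0740
M4 S849
G1 X19.3695 Y182.2404 F1266
G1 X28.3344 Y203.0455
G1 X50.8346 Y205.6842
G1 X64.3699 Y187.5178
G1 X55.4050 Y166.7127
G1 X32.9048 Y164.0740
M5
G0 X230.2618 Y82.4018
M4 S414
G1 X130.0900 Y17.8297 F2139
G1 X295.6951 Y181.6009
M5
G0 X10.0080 Y212.7836
M4 S414
G1 X9.9008 Y225.5996 F2139
G1 X22.0565 Y229.6620
G1 X29.6763 Y219.3566
G1 X22.2300 Y208.9252
G1 X10.0080 Y212.7836
M5
G0 X66.9041 Y50.5486
M4 S414
G1 X65.2136 Y59.0474 F2139
G1 X60.3994 Y66.2523
G1 X53.1945 Y71.0665
G1 X44.6957 Y72.7570
G1 X36.1969 Y71.0665
G1 X28.9920 Y66.2523
G1 X24.1778 Y59.0474
G1 X22.4873 Y50.5486
G1 X24.1778 Y42.0498
G1 X28.9920 Y34.8449
G1 X36.1969 Y30.0307
G1 X44.6957 Y28.3402
G1 X53.1945 Y30.0307
G1 X60.3994 Y34.8449
G1 X65.2136 Y42.0498
G1 X66.9041 Y50.5486
M5
G0 X93.1337 Y174.2516
M4 S849
G1 X255.9066 Y80.0765 F1266
M5
G0 X0.0000 Y0.0000

viewBox `0 0 331.9838 248.6145` with mm width/height → 1 unit = 1 mm. Flip: y_m = 248.6145 − y_svg.

**Shape 1** — `<polygon>` regular polygon, stroke `#0000ff` → cut (S849, F1266). Machine vertices: (222.0856,41.0405) → (214.6828,56.7567) → (222.3547,72.3433) → (239.3241,76.0633) → (252.8127,65.1154) → (252.6634,47.7437) → (238.9885,37.0294) → (222.0856,41.0405). Closed: final G1 returns to the first vertex.

**Shape 2** — `<path>` cubic bezier, stroke `#0000ff` → cut (S849, F1266). Control points (SVG): P0=(89.3474,186.7499), P1=(92.2623,166.8268), P2=(242.2395,150.0510), P3=(253.1251,168.6330); sampled at t=k/8. Machine vertices: (89.3474,61.8646) → (96.7751,69.1253) → (114.6366,75.7135) → (139.5784,81.2517) → (168.2472,85.3625) → (197.2897,87.6683) → (223.3524,87.7917) → (243.0820,85.3553) → (253.1251,79.9815). Open path.

**Shape 3** — `<path>` regular polygon, stroke `#0000ff` → cut (S849, F1266). Machine vertices: (32.9048,164.0740) → (19.3695,182.2404) → (28.3344,203.0455) → (50.8346,205.6842) → (64.3699,187.5178) → (55.4050,166.7127) → (32.9048,164.0740). Closed: final G1 returns to the first vertex.

**Shape 4** — `<path>` open polyline, stroke `#000000` → score (S414, F2139). Machine vertices: (230.2618,82.4018) → (130.0900,17.8297) → (295.6951,181.6009). Open path.

**Shape 5** — `<path>` regular polygon, stroke `#000000` → score (S414, F2139). Machine vertices: (10.0080,212.7836) → (9.9008,225.5996) → (22.0565,229.6620) → (29.6763,219.3566) → (22.2300,208.9252) → (10.0080,212.7836). Closed: final G1 returns to the first vertex.

**Shape 6** — `<circle>` circle, stroke `#000000` → score (S414, F2139). Machine vertices: (66.9041,50.5486) → (65.2136,59.0474) → (60.3994,66.2523) → (53.1945,71.0665) → (44.6957,72.7570) → (36.1969,71.0665) → (28.9920,66.2523) → (24.1778,59.0474) → (22.4873,50.5486) → (24.1778,42.0498) → (28.9920,34.8449) → (36.1969,30.0307) → (44.6957,28.3402) → (53.1945,30.0307) → (60.3994,34.8449) → (65.2136,42.0498) → (66.9041,50.5486). Closed: final G1 returns to the first vertex.

**Shape 7** — `<polyline>` line segment, stroke `#0000ff` → cut (S849, F1266). Machine vertices: (93.1337,174.2516) → (255.9066,80.0765). Open path.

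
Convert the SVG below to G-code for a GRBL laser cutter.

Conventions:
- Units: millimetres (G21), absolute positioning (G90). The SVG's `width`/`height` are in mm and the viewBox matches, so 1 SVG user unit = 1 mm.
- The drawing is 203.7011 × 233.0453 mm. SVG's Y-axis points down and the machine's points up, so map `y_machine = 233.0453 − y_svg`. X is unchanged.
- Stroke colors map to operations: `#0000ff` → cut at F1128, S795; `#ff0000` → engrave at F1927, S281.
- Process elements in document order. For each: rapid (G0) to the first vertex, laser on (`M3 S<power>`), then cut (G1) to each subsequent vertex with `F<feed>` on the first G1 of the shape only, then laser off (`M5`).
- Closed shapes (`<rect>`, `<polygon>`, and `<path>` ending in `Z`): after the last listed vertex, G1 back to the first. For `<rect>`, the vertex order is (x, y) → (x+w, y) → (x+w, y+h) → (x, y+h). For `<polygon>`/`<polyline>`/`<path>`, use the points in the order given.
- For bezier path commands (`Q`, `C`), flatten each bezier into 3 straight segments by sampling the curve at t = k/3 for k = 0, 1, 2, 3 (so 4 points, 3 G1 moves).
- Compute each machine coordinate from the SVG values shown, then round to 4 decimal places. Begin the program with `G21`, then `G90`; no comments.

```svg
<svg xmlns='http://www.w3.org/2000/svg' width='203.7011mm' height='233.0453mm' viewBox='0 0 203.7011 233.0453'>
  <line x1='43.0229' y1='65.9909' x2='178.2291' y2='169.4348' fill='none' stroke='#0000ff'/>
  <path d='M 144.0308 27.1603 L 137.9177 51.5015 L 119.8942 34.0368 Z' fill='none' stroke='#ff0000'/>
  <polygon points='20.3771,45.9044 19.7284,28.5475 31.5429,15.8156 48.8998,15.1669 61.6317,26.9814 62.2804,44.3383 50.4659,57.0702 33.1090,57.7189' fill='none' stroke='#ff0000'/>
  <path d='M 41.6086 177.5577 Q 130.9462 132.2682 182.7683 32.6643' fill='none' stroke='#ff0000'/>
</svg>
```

1 u = 1 mm; y_m = 233.0453 − y.

[1] `<line>` line segment, #0000ff→cut S795 F1128: (43.0229,167.0544) → (178.2291,63.6105)

[2] `<path>` regular polygon, #ff0000→engrave S281 F1927: (144.0308,205.8850) → (137.9177,181.5438) → (119.8942,199.0085) → (144.0308,205.8850) (closed)

[3] `<polygon>` regular polygon, #ff0000→engrave S281 F1927: (20.3771,187.1409) → (19.7284,204.4978) → (31.5429,217.2297) → (48.8998,217.8784) → (61.6317,206.0639) → (62.2804,188.7070) → (50.4659,175.9751) → (33.1090,175.3264) → (20.3771,187.1409) (closed)

[4] `<path>` quadratic bezier, #ff0000→engrave S281 F1927: (41.6086,55.4876) → (96.9986,91.7155) → (144.0518,140.0133) → (182.7683,200.3810)

G21
G90
G0 X43.0229 Y167.0544
M3 S795
G1 X178.2291 Y63.6105 F1128
M5
G0 X144.0308 Y205.8850
M3 S281
G1 X137.9177 Y181.5438 F1927
G1 X119.8942 Y199.0085
G1 X144.0308 Y205.8850
M5
G0 X20.3771 Y187.1409
M3 S281
G1 X19.7284 Y204.4978 F1927
G1 X31.5429 Y217.2297
G1 X48.8998 Y217.8784
G1 X61.6317 Y206.0639
G1 X62.2804 Y188.7070
G1 X50.4659 Y175.9751
G1 X33.1090 Y175.3264
G1 X20.3771 Y187.1409
M5
G0 X41.6086 Y55.4876
M3 S281
G1 X96.9986 Y91.7155 F1927
G1 X144.0518 Y140.0133
G1 X182.7683 Y200.3810
M5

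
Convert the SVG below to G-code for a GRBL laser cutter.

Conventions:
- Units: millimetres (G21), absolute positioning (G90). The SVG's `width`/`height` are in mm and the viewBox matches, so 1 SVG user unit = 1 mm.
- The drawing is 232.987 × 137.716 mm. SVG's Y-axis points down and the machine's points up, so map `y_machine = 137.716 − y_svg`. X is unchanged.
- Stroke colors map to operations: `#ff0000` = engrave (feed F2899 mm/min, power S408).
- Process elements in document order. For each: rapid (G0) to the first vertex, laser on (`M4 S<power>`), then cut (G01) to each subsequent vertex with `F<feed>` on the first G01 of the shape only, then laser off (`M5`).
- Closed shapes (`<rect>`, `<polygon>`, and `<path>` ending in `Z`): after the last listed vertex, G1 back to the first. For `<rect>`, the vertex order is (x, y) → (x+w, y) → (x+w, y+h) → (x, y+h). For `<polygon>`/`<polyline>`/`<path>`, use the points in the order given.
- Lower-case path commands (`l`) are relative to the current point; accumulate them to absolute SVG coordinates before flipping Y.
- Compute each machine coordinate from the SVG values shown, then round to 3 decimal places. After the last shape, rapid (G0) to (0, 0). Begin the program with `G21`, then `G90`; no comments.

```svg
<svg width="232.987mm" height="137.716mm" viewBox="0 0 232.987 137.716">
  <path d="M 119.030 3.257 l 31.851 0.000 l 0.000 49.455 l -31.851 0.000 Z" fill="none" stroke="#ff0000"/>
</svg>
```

1 u = 1 mm; y_m = 137.716 − y.

[1] `<path>` rectangle, #ff0000→engrave S408 F2899: (119.030,134.459) → (150.881,134.459) → (150.881,85.004) → (119.030,85.004) → (119.030,134.459) (closed)

G21
G90
G0 X119.030 Y134.459
M4 S408
G01 X150.881 Y134.459 F2899
G01 X150.881 Y85.004
G01 X119.030 Y85.004
G01 X119.030 Y134.459
M5
G0 X0.000 Y0.000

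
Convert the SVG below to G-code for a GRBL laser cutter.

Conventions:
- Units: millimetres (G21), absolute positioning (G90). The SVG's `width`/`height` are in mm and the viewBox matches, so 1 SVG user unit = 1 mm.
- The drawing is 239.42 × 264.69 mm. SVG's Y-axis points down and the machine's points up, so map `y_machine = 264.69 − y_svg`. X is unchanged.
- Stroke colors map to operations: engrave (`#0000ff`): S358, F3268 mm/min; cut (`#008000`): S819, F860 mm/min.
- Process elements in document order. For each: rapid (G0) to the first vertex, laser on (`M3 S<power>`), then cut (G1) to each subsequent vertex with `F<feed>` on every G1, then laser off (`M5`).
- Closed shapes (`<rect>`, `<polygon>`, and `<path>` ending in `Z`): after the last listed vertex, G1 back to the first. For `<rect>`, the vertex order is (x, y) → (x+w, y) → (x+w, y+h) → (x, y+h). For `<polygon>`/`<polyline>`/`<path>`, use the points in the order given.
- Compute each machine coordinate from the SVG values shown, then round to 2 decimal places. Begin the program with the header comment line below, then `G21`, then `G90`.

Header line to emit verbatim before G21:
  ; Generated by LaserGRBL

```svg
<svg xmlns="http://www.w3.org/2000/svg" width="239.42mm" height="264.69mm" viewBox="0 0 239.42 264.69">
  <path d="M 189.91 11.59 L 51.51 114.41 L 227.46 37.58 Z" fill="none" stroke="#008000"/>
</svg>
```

Since the viewBox matches the mm dimensions, user units are millimetres directly. The only transform is the Y-flip y_m = 264.69 − y_svg.

Shape 1 is a closed polygon drawn with `<path>`. Its stroke #008000 means cut at S819, F860. After flipping Y the toolpath is (189.91,253.10) → (51.51,150.28) → (227.46,227.11) → (189.91,253.10), returning to the start.

; Generated by LaserGRBL
G21
G90
G0 X189.91 Y253.10
M3 S819
G1 X51.51 Y150.28 F860
G1 X227.46 Y227.11 F860
G1 X189.91 Y253.10 F860
M5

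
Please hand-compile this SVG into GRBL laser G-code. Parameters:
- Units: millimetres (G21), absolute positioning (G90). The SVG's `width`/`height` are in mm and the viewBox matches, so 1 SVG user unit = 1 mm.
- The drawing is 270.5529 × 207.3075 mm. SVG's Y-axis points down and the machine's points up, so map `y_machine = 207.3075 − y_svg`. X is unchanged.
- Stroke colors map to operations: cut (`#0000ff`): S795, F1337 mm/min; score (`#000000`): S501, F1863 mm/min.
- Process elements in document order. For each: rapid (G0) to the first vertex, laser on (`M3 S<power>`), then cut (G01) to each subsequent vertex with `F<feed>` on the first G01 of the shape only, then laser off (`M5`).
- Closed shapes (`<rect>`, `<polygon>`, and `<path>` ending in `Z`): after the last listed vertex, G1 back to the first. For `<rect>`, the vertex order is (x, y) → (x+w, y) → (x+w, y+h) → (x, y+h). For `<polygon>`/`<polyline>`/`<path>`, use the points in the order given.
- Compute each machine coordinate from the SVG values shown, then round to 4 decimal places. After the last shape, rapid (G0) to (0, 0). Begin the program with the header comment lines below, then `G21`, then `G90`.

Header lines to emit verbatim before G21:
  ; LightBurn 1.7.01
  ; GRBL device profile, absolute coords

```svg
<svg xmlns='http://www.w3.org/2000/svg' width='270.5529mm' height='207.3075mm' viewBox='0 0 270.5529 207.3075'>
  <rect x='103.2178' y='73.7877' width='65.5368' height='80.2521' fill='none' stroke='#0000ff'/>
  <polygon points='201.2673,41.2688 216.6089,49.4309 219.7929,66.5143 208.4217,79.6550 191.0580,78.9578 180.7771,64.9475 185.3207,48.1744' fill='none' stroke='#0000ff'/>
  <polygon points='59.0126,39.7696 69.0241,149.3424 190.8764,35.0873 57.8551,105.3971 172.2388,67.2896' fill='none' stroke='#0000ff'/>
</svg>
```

; LightBurn 1.7.01
; GRBL device profile, absolute coords
G21
G90
G0 X103.2178 Y133.5198
M3 S795
G01 X168.7546 Y133.5198 F1337
G01 X168.7546 Y53.2677
G01 X103.2178 Y53.2677
G01 X103.2178 Y133.5198
M5
G0 X201.2673 Y166.0387
M3 S795
G01 X216.6089 Y157.8766 F1337
G01 X219.7929 Y140.7932
G01 X208.4217 Y127.6525
G01 X191.0580 Y128.3497
G01 X180.7771 Y142.3600
G01 X185.3207 Y159.1331
G01 X201.2673 Y166.0387
M5
G0 X59.0126 Y167.5379
M3 S795
G01 X69.0241 Y57.9651 F1337
G01 X190.8764 Y172.2202
G01 X57.8551 Y101.9104
G01 X172.2388 Y140.0179
G01 X59.0126 Y167.5379
M5
G0 X0.0000 Y0.0000

Since the viewBox matches the mm dimensions, user units are millimetres directly. The only transform is the Y-flip y_m = 207.3075 − y_svg.

Shape 1 is a rectangle drawn with `<rect>`. Its stroke #0000ff means cut at S795, F1337. After flipping Y the toolpath is (103.2178,133.5198) → (168.7546,133.5198) → (168.7546,53.2677) → (103.2178,53.2677) → (103.2178,133.5198), returning to the start.

Shape 2 is a regular polygon drawn with `<polygon>`. Its stroke #0000ff means cut at S795, F1337. After flipping Y the toolpath is (201.2673,166.0387) → (216.6089,157.8766) → (219.7929,140.7932) → (208.4217,127.6525) → (191.0580,128.3497) → (180.7771,142.3600) → (185.3207,159.1331) → (201.2673,166.0387), returning to the start.

Shape 3 is a closed polygon drawn with `<polygon>`. Its stroke #0000ff means cut at S795, F1337. After flipping Y the toolpath is (59.0126,167.5379) → (69.0241,57.9651) → (190.8764,172.2202) → (57.8551,101.9104) → (172.2388,140.0179) → (59.0126,167.5379), returning to the start.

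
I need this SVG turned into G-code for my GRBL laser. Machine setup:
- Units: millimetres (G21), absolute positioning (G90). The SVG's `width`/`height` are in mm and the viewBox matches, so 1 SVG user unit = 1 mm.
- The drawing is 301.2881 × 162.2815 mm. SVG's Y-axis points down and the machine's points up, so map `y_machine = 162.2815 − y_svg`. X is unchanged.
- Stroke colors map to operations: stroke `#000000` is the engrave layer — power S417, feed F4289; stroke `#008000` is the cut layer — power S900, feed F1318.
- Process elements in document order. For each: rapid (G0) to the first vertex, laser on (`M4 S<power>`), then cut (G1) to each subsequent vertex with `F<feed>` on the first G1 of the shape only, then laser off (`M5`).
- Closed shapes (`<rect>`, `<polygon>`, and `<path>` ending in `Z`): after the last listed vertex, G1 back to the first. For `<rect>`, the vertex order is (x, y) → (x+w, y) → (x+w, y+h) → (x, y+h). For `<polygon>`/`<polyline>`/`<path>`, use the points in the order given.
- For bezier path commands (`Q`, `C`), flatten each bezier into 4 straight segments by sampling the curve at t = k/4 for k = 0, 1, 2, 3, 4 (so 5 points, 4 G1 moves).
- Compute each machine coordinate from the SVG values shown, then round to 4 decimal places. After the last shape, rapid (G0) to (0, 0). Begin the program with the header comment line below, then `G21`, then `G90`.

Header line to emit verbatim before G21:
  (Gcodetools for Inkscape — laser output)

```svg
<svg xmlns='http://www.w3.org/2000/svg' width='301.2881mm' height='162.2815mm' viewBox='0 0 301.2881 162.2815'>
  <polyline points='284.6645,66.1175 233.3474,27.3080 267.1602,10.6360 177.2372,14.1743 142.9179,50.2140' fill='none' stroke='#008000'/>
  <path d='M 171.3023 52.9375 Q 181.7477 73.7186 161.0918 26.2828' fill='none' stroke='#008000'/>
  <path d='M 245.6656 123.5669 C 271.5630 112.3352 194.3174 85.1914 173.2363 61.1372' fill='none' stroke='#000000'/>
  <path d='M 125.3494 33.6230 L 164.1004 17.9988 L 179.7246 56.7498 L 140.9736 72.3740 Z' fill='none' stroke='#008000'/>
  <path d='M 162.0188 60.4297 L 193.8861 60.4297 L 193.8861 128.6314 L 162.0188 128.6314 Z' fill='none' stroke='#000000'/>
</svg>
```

(Gcodetools for Inkscape — laser output)
G21
G90
G0 X284.6645 Y96.1640
M4 S900
G1 X233.3474 Y134.9735 F1318
G1 X267.1602 Y151.6455
G1 X177.2372 Y148.1072
G1 X142.9179 Y112.0675
M5
G0 X171.3023 Y109.3440
M4 S900
G1 X174.5812 Y103.2170 F1318
G1 X173.9724 Y105.6171
G1 X169.4759 Y116.5444
G1 X161.0918 Y135.9987
M5
G0 X245.6656 Y38.7146
M4 S417
G1 X248.2385 Y49.8250 F4289
G1 X227.0679 Y65.1210
G1 X197.0888 Y82.8213
G1 X173.2363 Y101.1443
M5
G0 X125.3494 Y128.6585
M4 S900
G1 X164.1004 Y144.2827 F1318
G1 X179.7246 Y105.5317
G1 X140.9736 Y89.9075
G1 X125.3494 Y128.6585
M5
G0 X162.0188 Y101.8518
M4 S417
G1 X193.8861 Y101.8518 F4289
G1 X193.8861 Y33.6501
G1 X162.0188 Y33.6501
G1 X162.0188 Y101.8518
M5
G0 X0.0000 Y0.0000

1 u = 1 mm; y_m = 162.2815 − y.

[1] `<polyline>` open polyline, #008000→cut S900 F1318: (284.6645,96.1640) → (233.3474,134.9735) → (267.1602,151.6455) → (177.2372,148.1072) → (142.9179,112.0675)

[2] `<path>` quadratic bezier, #008000→cut S900 F1318: (171.3023,109.3440) → (174.5812,103.2170) → (173.9724,105.6171) → (169.4759,116.5444) → (161.0918,135.9987)

[3] `<path>` cubic bezier, #000000→engrave S417 F4289: (245.6656,38.7146) → (248.2385,49.8250) → (227.0679,65.1210) → (197.0888,82.8213) → (173.2363,101.1443)

[4] `<path>` regular polygon, #008000→cut S900 F1318: (125.3494,128.6585) → (164.1004,144.2827) → (179.7246,105.5317) → (140.9736,89.9075) → (125.3494,128.6585) (closed)

[5] `<path>` rectangle, #000000→engrave S417 F4289: (162.0188,101.8518) → (193.8861,101.8518) → (193.8861,33.6501) → (162.0188,33.6501) → (162.0188,101.8518) (closed)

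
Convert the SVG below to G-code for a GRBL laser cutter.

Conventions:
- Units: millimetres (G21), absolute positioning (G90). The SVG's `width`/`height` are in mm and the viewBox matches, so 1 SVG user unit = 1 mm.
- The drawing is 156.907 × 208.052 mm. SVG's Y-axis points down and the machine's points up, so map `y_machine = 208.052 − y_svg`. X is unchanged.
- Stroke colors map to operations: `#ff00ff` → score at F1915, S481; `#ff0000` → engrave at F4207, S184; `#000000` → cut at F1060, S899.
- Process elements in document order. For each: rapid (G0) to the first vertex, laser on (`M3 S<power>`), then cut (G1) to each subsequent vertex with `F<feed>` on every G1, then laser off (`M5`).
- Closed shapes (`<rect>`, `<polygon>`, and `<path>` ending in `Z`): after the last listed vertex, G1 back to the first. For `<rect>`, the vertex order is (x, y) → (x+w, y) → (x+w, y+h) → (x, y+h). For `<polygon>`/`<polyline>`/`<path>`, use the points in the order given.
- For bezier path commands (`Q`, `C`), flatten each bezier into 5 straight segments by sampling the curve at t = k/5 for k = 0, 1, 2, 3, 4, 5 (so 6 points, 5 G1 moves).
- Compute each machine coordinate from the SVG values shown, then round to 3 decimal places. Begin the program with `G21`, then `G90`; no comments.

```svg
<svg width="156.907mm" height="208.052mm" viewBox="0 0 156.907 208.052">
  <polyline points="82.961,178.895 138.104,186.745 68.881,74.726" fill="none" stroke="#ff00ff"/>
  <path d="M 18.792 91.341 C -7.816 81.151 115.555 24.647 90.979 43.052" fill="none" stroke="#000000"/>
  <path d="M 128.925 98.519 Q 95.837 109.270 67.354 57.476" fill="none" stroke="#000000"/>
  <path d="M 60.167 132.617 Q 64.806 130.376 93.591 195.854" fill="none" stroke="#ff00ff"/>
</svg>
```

G21
G90
G0 X82.961 Y29.157
M3 S481
G1 X138.104 Y21.307 F1915
G1 X68.881 Y133.326 F1915
M5
G0 X18.792 Y116.711
M3 S899
G1 X18.441 Y127.413 F1060
G1 X39.785 Y143.411 F1060
G1 X68.523 Y158.888 F1060
G1 X90.354 Y168.024 F1060
G1 X90.979 Y165.000 F1060
M5
G0 X128.925 Y109.533
M3 S899
G1 X115.874 Y107.734 F1060
G1 X103.191 Y110.939 F1060
G1 X90.877 Y119.148 F1060
G1 X78.931 Y132.360 F1060
G1 X67.354 Y150.576 F1060
M5
G0 X60.167 Y75.435
M3 S481
G1 X62.988 Y73.623 F1915
G1 X67.742 Y66.393 F1915
G1 X74.426 Y53.745 F1915
G1 X83.043 Y35.680 F1915
G1 X93.591 Y12.198 F1915
M5

Since the viewBox matches the mm dimensions, user units are millimetres directly. The only transform is the Y-flip y_m = 208.052 − y_svg.

Shape 1 is a open polyline drawn with `<polyline>`. Its stroke #ff00ff means score at S481, F1915. After flipping Y the toolpath is (82.961,29.157) → (138.104,21.307) → (68.881,133.326).

Shape 2 is a cubic bezier drawn with `<path>`. Its stroke #000000 means cut at S899, F1060. After flipping Y the toolpath is (18.792,116.711) → (18.441,127.413) → (39.785,143.411) → (68.523,158.888) → (90.354,168.024) → (90.979,165.000).

Shape 3 is a quadratic bezier drawn with `<path>`. Its stroke #000000 means cut at S899, F1060. After flipping Y the toolpath is (128.925,109.533) → (115.874,107.734) → (103.191,110.939) → (90.877,119.148) → (78.931,132.360) → (67.354,150.576).

Shape 4 is a quadratic bezier drawn with `<path>`. Its stroke #ff00ff means score at S481, F1915. After flipping Y the toolpath is (60.167,75.435) → (62.988,73.623) → (67.742,66.393) → (74.426,53.745) → (83.043,35.680) → (93.591,12.198).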